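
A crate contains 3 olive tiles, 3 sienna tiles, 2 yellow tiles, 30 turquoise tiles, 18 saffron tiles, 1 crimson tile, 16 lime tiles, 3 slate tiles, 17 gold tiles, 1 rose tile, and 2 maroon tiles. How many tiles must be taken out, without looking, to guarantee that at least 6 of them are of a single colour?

36

An adversary could hand out at most 5 tiles per colour (7 colours run out sooner): 3 + 3 + 2 + 5 + 5 + 1 + 5 + 3 + 5 + 1 + 2 = 35 tiles and still no colour has 6.
Pigeonhole: one more tile lands in a colour already at 5, so 36 draws are enough and 35 are not.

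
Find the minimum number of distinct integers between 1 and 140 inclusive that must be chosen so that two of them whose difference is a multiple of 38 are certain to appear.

Integers whose pairwise differences are multiples of 38 are exactly those sharing a remainder mod 38. By the pigeonhole principle, the 38 residue classes mod 38 are the pigeonholes.
With 38 integers one could put 1 in each residue class and have no class reach 2.
The 39th integer pushes some class to 2, so 38·1 + 1 = 39.

39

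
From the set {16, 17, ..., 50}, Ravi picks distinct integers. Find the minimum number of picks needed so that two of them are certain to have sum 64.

Two chosen integers sum to 64 exactly when both halves of some pair {x, 64−x} with 16 ≤ x ≤ 64−x ≤ 48 are chosen — 16 such pairs.
The remaining 3 elements (those with no distinct partner in range) can never complete a 64-sum, so the worst case takes all of them and one from each pair: 3 + 16 = 19.
Pigeonhole: the 20th integer has to be the second member of some pair, so 19 + 1 = 20.

20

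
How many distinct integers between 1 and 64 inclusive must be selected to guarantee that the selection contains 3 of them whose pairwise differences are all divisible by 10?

Integers whose pairwise differences are multiples of 10 are exactly those sharing a remainder mod 10. The 10 residue classes mod 10 are the pigeonholes.
With 20 integers one could put 2 in each residue class and have no class reach 3.
The 21st integer pushes some class to 3, so 10·2 + 1 = 21.

21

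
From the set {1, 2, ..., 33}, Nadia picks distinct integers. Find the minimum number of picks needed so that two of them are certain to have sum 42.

Two chosen integers sum to 42 exactly when both halves of some pair {x, 42−x} with 9 ≤ x ≤ 42−x ≤ 33 are chosen — 12 such pairs.
The remaining 9 elements (those with no distinct partner in range) can never complete a 42-sum, so the worst case takes all of them and one from each pair: 9 + 12 = 21.
By pigeonhole, the 22nd integer has to be the second member of some pair, so 21 + 1 = 22.

22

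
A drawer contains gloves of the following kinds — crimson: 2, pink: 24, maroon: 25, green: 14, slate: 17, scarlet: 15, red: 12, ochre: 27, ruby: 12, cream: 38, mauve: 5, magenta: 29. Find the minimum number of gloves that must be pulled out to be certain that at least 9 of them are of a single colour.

By pigeonhole, put each drawn glove into a box by colour. The largest draw with every box below 9 takes min(count, 8) from each colour; colours with fewer than 8 contribute all they have.
Σ min(cᵢ, 8) = 2 + 8 + 8 + 8 + 8 + 8 + 8 + 8 + 8 + 8 + 5 + 8 = 87.
Draw number 87 + 1 = 88 must push one box to 9.

88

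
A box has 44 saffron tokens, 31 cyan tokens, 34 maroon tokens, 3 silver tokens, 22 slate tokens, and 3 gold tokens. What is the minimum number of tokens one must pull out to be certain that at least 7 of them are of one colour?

Pigeonhole: put each drawn token into a box by colour. The largest draw with every box below 7 takes min(count, 6) from each colour; colours with fewer than 6 contribute all they have.
Σ min(cᵢ, 6) = 6 + 6 + 6 + 3 + 6 + 3 = 30.
Draw number 30 + 1 = 31 must push one box to 7.

31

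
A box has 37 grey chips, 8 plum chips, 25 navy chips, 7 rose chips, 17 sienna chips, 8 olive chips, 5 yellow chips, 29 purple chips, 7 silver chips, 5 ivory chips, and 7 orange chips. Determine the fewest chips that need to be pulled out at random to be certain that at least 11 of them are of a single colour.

By pigeonhole, the 11 colours are the holes; the chips drawn are the pigeons.
To avoid 11 of any one colour, the worst case takes at most 10 of each colour, or every chip of a colour that has fewer than 10.
That gives 10 + 8 + 10 + 7 + 10 + 8 + 5 + 10 + 7 + 5 + 7 = 87 chips with no colour reaching 11.
The next chip forces some colour to 11, so 87 + 1 = 88.

88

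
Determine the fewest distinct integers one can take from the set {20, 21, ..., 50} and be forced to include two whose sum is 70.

17

Group the elements by complementary pair {x, 70−x}: {20,50}, {21,49}, {22,48}, …, giving 15 two-element pairs and the single value 35 (it cannot pair with itself since the integers are distinct).
Treating each of those 16 groups as a pigeonhole, one can pick one integer per group — 16 integers — with no two summing to 70.
The 17th integer lands in an occupied pair, forcing a sum of 70.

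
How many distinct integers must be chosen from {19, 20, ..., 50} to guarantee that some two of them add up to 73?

Two chosen integers sum to 73 exactly when both halves of some pair {x, 73−x} with 23 ≤ x ≤ 73−x ≤ 50 are chosen — 14 such pairs.
The remaining 4 elements (those with no distinct partner in range) can never complete a 73-sum, so the worst case takes all of them and one from each pair: 4 + 14 = 18.
By pigeonhole, the 19th integer has to be the second member of some pair, so 18 + 1 = 19.

19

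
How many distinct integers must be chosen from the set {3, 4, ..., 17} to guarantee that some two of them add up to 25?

11

A set avoiding the sum 25 can contain at most one of each pair {x, 25−x}, plus the 5 elements whose complement lies outside the range.
The integers 3, …, 12 (10 of them) are such a set: any two sum to at least 3+4 = 7 and at most 11+12 = 23 < 25.
By the pigeonhole principle, any 11th integer completes one of the 5 pairs, so 11 choices force a sum of 25.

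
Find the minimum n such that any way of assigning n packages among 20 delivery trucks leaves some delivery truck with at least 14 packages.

261

With 260 packages one could put exactly 13 in each of the 20 delivery trucks, and no delivery truck would reach 14.
Pigeonhole: one more package must land in a delivery truck that already has 13, giving it 14.
So 20 × 13 + 1 = 261 packages are required.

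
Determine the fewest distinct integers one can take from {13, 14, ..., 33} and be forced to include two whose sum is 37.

16

Group the elements by complementary pair {x, 37−x}: {13,24}, {14,23}, {15,22}, …, giving 6 two-element pairs and 9 integers whose partner 37−x falls outside [13,33].
Treating each of those 15 groups as a pigeonhole, one can pick one integer per group — 15 integers — with no two summing to 37.
The 16th integer lands in an occupied pair, forcing a sum of 37.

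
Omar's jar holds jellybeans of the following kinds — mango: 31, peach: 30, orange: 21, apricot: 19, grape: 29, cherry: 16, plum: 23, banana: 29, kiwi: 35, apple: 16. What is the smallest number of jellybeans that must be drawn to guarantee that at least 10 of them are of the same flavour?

91

An adversary could hand out at most 9 jellybeans per flavour: 9 + 9 + 9 + 9 + 9 + 9 + 9 + 9 + 9 + 9 = 90 jellybeans and still no flavour has 10.
One more jellybean lands in a flavour already at 9, so 91 draws are enough and 90 are not.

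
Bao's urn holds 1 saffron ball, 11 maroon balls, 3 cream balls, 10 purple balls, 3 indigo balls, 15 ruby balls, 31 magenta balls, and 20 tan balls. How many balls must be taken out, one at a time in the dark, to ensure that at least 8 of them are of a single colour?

Pigeonhole: the 8 colours are the holes; the balls drawn are the pigeons.
To avoid 8 of any one colour, the worst case takes at most 7 of each colour, or every ball of a colour that has fewer than 7.
That gives 1 + 7 + 3 + 7 + 3 + 7 + 7 + 7 = 42 balls with no colour reaching 8.
The next ball forces some colour to 8, so 42 + 1 = 43.

43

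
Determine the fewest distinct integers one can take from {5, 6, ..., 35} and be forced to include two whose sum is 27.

A set avoiding the sum 27 can contain at most one of each pair {x, 27−x}, plus the 13 elements whose complement lies outside the range.
The integers 14, …, 35 (22 of them) are such a set: any two sum to at least 14+15 = 29 > 27.
Any 23rd integer completes one of the 9 pairs, so 23 choices force a sum of 27.

23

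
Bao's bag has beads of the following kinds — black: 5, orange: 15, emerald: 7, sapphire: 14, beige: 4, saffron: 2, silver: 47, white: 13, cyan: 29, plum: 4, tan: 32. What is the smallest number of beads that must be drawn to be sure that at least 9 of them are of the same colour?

71

An adversary could hand out at most 8 beads per colour (5 colours run out sooner): 5 + 8 + 7 + 8 + 4 + 2 + 8 + 8 + 8 + 4 + 8 = 70 beads and still no colour has 9.
By the pigeonhole principle, one more bead lands in a colour already at 8, so 71 draws are enough and 70 are not.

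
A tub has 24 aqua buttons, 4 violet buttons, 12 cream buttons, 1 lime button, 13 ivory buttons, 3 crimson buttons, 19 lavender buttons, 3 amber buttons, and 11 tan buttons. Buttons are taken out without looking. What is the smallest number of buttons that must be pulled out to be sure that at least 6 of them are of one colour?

37

Put each drawn button into a box by colour. The largest draw with every box below 6 takes min(count, 5) from each colour; colours with fewer than 5 contribute all they have.
Σ min(cᵢ, 5) = 5 + 4 + 5 + 1 + 5 + 3 + 5 + 3 + 5 = 36.
Draw number 36 + 1 = 37 must push one box to 6.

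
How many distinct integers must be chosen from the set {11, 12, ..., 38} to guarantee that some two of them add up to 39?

20

A set avoiding the sum 39 can contain at most one of each pair {x, 39−x}, plus the 10 elements whose complement lies outside the range.
The integers 20, …, 38 (19 of them) are such a set: any two sum to at least 20+21 = 41 > 39.
Any 20th integer completes one of the 9 pairs, so 20 choices force a sum of 39.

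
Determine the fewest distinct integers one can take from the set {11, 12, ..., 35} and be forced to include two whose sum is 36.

Group the elements by complementary pair {x, 36−x}: {11,25}, {12,24}, {13,23}, …, giving 7 two-element pairs, the single value 18 (it cannot pair with itself since the integers are distinct), and 10 integers whose partner 36−x falls outside [11,35].
Treating each of those 18 groups as a pigeonhole, one can pick one integer per group — 18 integers — with no two summing to 36.
The 19th integer lands in an occupied pair, forcing a sum of 36.

19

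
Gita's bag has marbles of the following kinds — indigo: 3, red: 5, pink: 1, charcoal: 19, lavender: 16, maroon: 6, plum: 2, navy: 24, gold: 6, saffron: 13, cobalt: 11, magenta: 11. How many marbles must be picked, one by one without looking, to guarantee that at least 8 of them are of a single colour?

66

Put each drawn marble into a box by colour. The largest draw with every box below 8 takes min(count, 7) from each colour; colours with fewer than 7 contribute all they have.
Σ min(cᵢ, 7) = 3 + 5 + 1 + 7 + 7 + 6 + 2 + 7 + 6 + 7 + 7 + 7 = 65.
Draw number 65 + 1 = 66 must push one box to 8.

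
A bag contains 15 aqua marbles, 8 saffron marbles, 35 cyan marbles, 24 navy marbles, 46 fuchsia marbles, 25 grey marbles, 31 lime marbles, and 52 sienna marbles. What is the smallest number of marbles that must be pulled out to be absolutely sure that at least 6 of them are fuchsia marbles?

196

In the worst case for collecting fuchsia marbles, every non-fuchsia marble comes out first.
There are 15 + 8 + 35 + 24 + 25 + 31 + 52 = 190 non-fuchsia marbles altogether.
After those, each further marble must be fuchsia, so 190 + 6 = 196 draws guarantee 6 fuchsia marbles.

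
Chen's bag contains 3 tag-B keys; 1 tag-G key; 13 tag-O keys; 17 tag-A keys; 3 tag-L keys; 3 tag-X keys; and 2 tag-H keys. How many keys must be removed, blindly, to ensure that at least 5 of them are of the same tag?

The 7 tags are the holes; the keys drawn are the pigeons.
To avoid 5 of any one tag, the worst case takes at most 4 of each tag, or every key of a tag that has fewer than 4.
That gives 3 + 1 + 4 + 4 + 3 + 3 + 2 = 20 keys with no tag reaching 5.
The next key forces some tag to 5, so 20 + 1 = 21.

21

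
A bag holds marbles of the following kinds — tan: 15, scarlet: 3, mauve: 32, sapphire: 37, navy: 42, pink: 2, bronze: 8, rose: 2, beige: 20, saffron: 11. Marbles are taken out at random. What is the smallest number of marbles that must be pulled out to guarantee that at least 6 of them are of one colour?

43

Put each drawn marble into a box by colour. The largest draw with every box below 6 takes min(count, 5) from each colour; colours with fewer than 5 contribute all they have.
Σ min(cᵢ, 5) = 5 + 3 + 5 + 5 + 5 + 2 + 5 + 2 + 5 + 5 = 42.
Draw number 42 + 1 = 43 must push one box to 6.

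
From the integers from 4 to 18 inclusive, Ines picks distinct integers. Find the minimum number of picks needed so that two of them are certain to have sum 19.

10

Two chosen integers sum to 19 exactly when both halves of some pair {x, 19−x} with 4 ≤ x ≤ 19−x ≤ 15 are chosen — 6 such pairs.
The remaining 3 elements (those with no distinct partner in range) can never complete a 19-sum, so the worst case takes all of them and one from each pair: 3 + 6 = 9.
The 10th integer has to be the second member of some pair, so 9 + 1 = 10.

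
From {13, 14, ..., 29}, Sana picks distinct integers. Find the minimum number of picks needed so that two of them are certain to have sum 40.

Group the elements by complementary pair {x, 40−x}: {13,27}, {14,26}, {15,25}, …, giving 7 two-element pairs, the single value 20 (it cannot pair with itself since the integers are distinct), and 2 integers whose partner 40−x falls outside [13,29].
By pigeonhole, treating each of those 10 groups as a pigeonhole, one can pick one integer per group — 10 integers — with no two summing to 40.
The 11th integer lands in an occupied pair, forcing a sum of 40.

11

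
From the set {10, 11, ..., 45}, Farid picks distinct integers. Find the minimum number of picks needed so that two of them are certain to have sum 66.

Group the elements by complementary pair {x, 66−x}: {21,45}, {22,44}, {23,43}, …, giving 12 two-element pairs; the single value 33 (it cannot pair with itself since the integers are distinct); and 11 integers whose partner 66−x falls outside [10,45].
Treating each of those 24 groups as a pigeonhole, one can pick one integer per group — 24 integers — with no two summing to 66.
The 25th integer lands in an occupied pair, forcing a sum of 66.

25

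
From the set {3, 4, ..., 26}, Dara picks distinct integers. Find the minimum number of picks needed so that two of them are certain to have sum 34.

16

Two chosen integers sum to 34 exactly when both halves of some pair {x, 34−x} with 8 ≤ x ≤ 34−x ≤ 26 are chosen — 9 such pairs.
The remaining 6 elements (those with no distinct partner in range) can never complete a 34-sum, so the worst case takes all of them and one from each pair: 6 + 9 = 15.
By the pigeonhole principle, the 16th integer has to be the second member of some pair, so 15 + 1 = 16.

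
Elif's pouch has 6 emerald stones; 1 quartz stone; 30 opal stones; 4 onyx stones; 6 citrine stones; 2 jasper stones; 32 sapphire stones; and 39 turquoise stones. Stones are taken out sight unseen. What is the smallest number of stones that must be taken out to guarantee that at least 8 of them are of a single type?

41

An adversary could hand out at most 7 stones per type (5 types run out sooner): 6 + 1 + 7 + 4 + 6 + 2 + 7 + 7 = 40 stones and still no type has 8.
One more stone lands in a type already at 7, so 41 draws are enough and 40 are not.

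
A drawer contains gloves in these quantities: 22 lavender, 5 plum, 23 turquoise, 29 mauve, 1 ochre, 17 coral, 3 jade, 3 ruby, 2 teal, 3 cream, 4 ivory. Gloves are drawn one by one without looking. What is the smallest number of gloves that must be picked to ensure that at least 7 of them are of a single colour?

An adversary could hand out at most 6 gloves per colour (7 colours run out sooner): 6 + 5 + 6 + 6 + 1 + 6 + 3 + 3 + 2 + 3 + 4 = 45 gloves and still no colour has 7.
One more glove lands in a colour already at 6, so 46 draws are enough and 45 are not.

46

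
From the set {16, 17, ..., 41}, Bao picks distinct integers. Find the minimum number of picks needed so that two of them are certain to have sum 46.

20

Two chosen integers sum to 46 exactly when both halves of some pair {x, 46−x} with 16 ≤ x ≤ 46−x ≤ 30 are chosen — 7 such pairs.
The remaining 12 elements (those with no distinct partner in range) can never complete a 46-sum, so the worst case takes all of them and one from each pair: 12 + 7 = 19.
Pigeonhole: the 20th integer has to be the second member of some pair, so 19 + 1 = 20.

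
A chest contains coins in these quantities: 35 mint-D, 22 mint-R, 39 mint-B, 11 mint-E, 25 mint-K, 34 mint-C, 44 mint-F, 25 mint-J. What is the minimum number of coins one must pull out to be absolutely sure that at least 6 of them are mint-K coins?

216

In the worst case for collecting mint-K coins, every non-mint-K coin comes out first.
There are 35 + 22 + 39 + 11 + 34 + 44 + 25 = 210 non-mint-K coins altogether.
After those, each further coin must be mint-K, so 210 + 6 = 216 draws guarantee 6 mint-K coins.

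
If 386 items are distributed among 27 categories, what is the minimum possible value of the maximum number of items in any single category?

15

By pigeonhole, the 27 categories are the holes and the 386 items are the pigeons.
If every category held at most 14 items, the total would be at most 27 × 14 = 378, which is less than 386.
So some category holds at least ⌈386/27⌉ = 15 items.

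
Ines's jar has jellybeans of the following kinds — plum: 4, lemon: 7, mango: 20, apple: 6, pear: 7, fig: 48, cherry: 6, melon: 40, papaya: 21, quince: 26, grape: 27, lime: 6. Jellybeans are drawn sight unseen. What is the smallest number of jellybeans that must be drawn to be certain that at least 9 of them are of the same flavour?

The 12 flavours are the holes; the jellybeans drawn are the pigeons.
To avoid 9 of any one flavour, the worst case takes at most 8 of each flavour, or every jellybean of a flavour that has fewer than 8.
That gives 4 + 7 + 8 + 6 + 7 + 8 + 6 + 8 + 8 + 8 + 8 + 6 = 84 jellybeans with no flavour reaching 9.
The next jellybean forces some flavour to 9, so 84 + 1 = 85.

85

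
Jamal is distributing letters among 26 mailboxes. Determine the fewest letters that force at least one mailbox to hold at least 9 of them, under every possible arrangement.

With 208 letters one could put exactly 8 in each of the 26 mailboxes, and no mailbox would reach 9.
One more letter must land in a mailbox that already has 8, giving it 9.
So 26 × 8 + 1 = 209 letters are required.

209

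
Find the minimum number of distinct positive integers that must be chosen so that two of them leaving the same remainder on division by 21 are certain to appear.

22

The 21 residue classes mod 21 are the pigeonholes.
With 21 integers one could put 1 in each residue class and have no class reach 2.
The 22nd integer pushes some class to 2, so 21·1 + 1 = 22.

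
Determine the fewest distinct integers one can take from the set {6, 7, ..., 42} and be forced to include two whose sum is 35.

26

Two chosen integers sum to 35 exactly when both halves of some pair {x, 35−x} with 6 ≤ x ≤ 35−x ≤ 29 are chosen — 12 such pairs.
The remaining 13 elements (those with no distinct partner in range) can never complete a 35-sum, so the worst case takes all of them and one from each pair: 13 + 12 = 25.
The 26th integer has to be the second member of some pair, so 25 + 1 = 26.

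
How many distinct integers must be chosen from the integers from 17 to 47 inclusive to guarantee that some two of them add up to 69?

19

Group the elements by complementary pair {x, 69−x}: {22,47}, {23,46}, {24,45}, …, giving 13 two-element pairs and 5 integers whose partner 69−x falls outside [17,47].
Treating each of those 18 groups as a pigeonhole, one can pick one integer per group — 18 integers — with no two summing to 69.
The 19th integer lands in an occupied pair, forcing a sum of 69.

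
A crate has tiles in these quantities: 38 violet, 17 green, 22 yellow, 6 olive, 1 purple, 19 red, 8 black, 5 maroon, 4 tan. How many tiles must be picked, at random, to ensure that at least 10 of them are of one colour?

61

An adversary could hand out at most 9 tiles per colour (5 colours run out sooner): 9 + 9 + 9 + 6 + 1 + 9 + 8 + 5 + 4 = 60 tiles and still no colour has 10.
One more tile lands in a colour already at 9, so 61 draws are enough and 60 are not.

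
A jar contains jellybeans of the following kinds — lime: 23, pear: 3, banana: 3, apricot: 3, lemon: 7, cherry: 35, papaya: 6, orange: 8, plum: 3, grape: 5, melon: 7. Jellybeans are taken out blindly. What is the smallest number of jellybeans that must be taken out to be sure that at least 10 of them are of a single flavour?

Put each drawn jellybean into a box by flavour. The largest draw with every box below 10 takes min(count, 9) from each flavour; flavours with fewer than 9 contribute all they have.
Σ min(cᵢ, 9) = 9 + 3 + 3 + 3 + 7 + 9 + 6 + 8 + 3 + 5 + 7 = 63.
Draw number 63 + 1 = 64 must push one box to 10.

64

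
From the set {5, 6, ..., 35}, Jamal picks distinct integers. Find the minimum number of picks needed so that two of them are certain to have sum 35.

A set avoiding the sum 35 can contain at most one of each pair {x, 35−x}, plus the 5 elements whose complement lies outside the range.
The integers 18, …, 35 (18 of them) are such a set: any two sum to at least 18+19 = 37 > 35.
Any 19th integer completes one of the 13 pairs, so 19 choices force a sum of 35.

19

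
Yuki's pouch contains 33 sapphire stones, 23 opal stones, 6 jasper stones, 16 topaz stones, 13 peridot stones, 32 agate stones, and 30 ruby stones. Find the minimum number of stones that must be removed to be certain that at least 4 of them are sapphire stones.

In the worst case for collecting sapphire stones, every non-sapphire stone comes out first.
There are 23 + 6 + 16 + 13 + 32 + 30 = 120 non-sapphire stones altogether.
After those, each further stone must be sapphire, so 120 + 4 = 124 draws guarantee 4 sapphire stones.

124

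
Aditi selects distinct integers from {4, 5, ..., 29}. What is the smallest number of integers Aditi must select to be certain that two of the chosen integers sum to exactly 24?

19

Group the elements by complementary pair {x, 24−x}: {4,20}, {5,19}, {6,18}, …, giving 8 two-element pairs, the single value 12 (it cannot pair with itself since the integers are distinct), and 9 integers whose partner 24−x falls outside [4,29].
Treating each of those 18 groups as a pigeonhole, one can pick one integer per group — 18 integers — with no two summing to 24.
The 19th integer lands in an occupied pair, forcing a sum of 24.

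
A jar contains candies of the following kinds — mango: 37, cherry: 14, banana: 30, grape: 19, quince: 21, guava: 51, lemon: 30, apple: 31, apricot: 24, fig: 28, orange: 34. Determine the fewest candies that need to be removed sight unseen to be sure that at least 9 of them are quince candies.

In the worst case for collecting quince candies, every non-quince candy comes out first.
There are 37 + 14 + 30 + 19 + 51 + 30 + 31 + 24 + 28 + 34 = 298 non-quince candies altogether.
After those, each further candy must be quince, so 298 + 9 = 307 draws guarantee 9 quince candies.

307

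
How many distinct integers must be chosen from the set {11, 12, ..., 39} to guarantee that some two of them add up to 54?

A set avoiding the sum 54 can contain at most one of each pair {x, 54−x}, plus the 5 elements whose complement lies outside the range or equal to its own complement.
The integers 11, …, 27 (17 of them) are such a set: any two sum to at least 11+12 = 23 and at most 26+27 = 53 < 54.
Any 18th integer completes one of the 12 pairs, so 18 choices force a sum of 54.

18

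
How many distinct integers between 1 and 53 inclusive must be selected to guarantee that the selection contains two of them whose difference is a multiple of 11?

12

Integers whose pairwise differences are multiples of 11 are exactly those sharing a remainder mod 11. The 11 residue classes mod 11 are the pigeonholes.
With 11 integers one could put 1 in each residue class and have no class reach 2.
The 12th integer pushes some class to 2, so 11·1 + 1 = 12.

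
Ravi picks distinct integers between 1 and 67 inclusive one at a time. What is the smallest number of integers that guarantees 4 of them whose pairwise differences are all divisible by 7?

Integers whose pairwise differences are multiples of 7 are exactly those sharing a remainder mod 7. The 7 residue classes mod 7 are the pigeonholes.
With 21 integers one could put 3 in each residue class and have no class reach 4.
The 22nd integer pushes some class to 4, so 7·3 + 1 = 22.

22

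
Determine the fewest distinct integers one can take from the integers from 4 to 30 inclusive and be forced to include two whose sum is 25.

Group the elements by complementary pair {x, 25−x}: {4,21}, {5,20}, {6,19}, …, giving 9 two-element pairs and 9 integers whose partner 25−x falls outside [4,30].
By the pigeonhole principle, treating each of those 18 groups as a pigeonhole, one can pick one integer per group — 18 integers — with no two summing to 25.
The 19th integer lands in an occupied pair, forcing a sum of 25.

19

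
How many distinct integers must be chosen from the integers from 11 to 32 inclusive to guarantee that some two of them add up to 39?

14

Group the elements by complementary pair {x, 39−x}: {11,28}, {12,27}, {13,26}, …, giving 9 two-element pairs and 4 integers whose partner 39−x falls outside [11,32].
Pigeonhole: treating each of those 13 groups as a pigeonhole, one can pick one integer per group — 13 integers — with no two summing to 39.
The 14th integer lands in an occupied pair, forcing a sum of 39.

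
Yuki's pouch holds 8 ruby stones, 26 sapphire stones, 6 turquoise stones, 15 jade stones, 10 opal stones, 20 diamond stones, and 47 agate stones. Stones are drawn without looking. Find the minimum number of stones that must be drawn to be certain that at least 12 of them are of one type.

The 7 types are the holes; the stones drawn are the pigeons.
To avoid 12 of any one type, the worst case takes at most 11 of each type, or every stone of a type that has fewer than 11.
That gives 8 + 11 + 6 + 11 + 10 + 11 + 11 = 68 stones with no type reaching 12.
The next stone forces some type to 12, so 68 + 1 = 69.

69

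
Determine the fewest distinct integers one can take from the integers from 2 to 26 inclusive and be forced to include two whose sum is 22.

Group the elements by complementary pair {x, 22−x}: {2,20}, {3,19}, {4,18}, …, giving 9 two-element pairs; the single value 11 (it cannot pair with itself since the integers are distinct); and 6 integers whose partner 22−x falls outside [2,26].
Treating each of those 16 groups as a pigeonhole, one can pick one integer per group — 16 integers — with no two summing to 22.
The 17th integer lands in an occupied pair, forcing a sum of 22.

17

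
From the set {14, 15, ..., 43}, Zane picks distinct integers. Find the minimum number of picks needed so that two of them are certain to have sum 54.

18

Group the elements by complementary pair {x, 54−x}: {14,40}, {15,39}, {16,38}, …, giving 13 two-element pairs, the single value 27 (it cannot pair with itself since the integers are distinct), and 3 integers whose partner 54−x falls outside [14,43].
Pigeonhole: treating each of those 17 groups as a pigeonhole, one can pick one integer per group — 17 integers — with no two summing to 54.
The 18th integer lands in an occupied pair, forcing a sum of 54.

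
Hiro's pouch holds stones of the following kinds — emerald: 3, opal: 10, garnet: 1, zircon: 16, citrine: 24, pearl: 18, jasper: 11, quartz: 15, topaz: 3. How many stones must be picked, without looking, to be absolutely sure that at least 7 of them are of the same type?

By pigeonhole, the 9 types are the holes; the stones drawn are the pigeons.
To avoid 7 of any one type, the worst case takes at most 6 of each type, or every stone of a type that has fewer than 6.
That gives 3 + 6 + 1 + 6 + 6 + 6 + 6 + 6 + 3 = 43 stones with no type reaching 7.
The next stone forces some type to 7, so 43 + 1 = 44.

44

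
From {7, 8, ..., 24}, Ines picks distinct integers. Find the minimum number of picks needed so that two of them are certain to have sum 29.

11

Group the elements by complementary pair {x, 29−x}: {7,22}, {8,21}, {9,20}, …, giving 8 two-element pairs and 2 integers whose partner 29−x falls outside [7,24].
Treating each of those 10 groups as a pigeonhole, one can pick one integer per group — 10 integers — with no two summing to 29.
The 11th integer lands in an occupied pair, forcing a sum of 29.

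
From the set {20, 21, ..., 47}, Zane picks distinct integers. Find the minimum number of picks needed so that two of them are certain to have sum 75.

19

Two chosen integers sum to 75 exactly when both halves of some pair {x, 75−x} with 28 ≤ x ≤ 75−x ≤ 47 are chosen — 10 such pairs.
The remaining 8 elements (those with no distinct partner in range) can never complete a 75-sum, so the worst case takes all of them and one from each pair: 8 + 10 = 18.
The 19th integer has to be the second member of some pair, so 18 + 1 = 19.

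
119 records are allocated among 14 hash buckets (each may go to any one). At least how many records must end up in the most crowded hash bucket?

Pigeonhole: the 14 hash buckets are the holes and the 119 records are the pigeons.
If every hash bucket held at most 8 records, the total would be at most 14 × 8 = 112, which is less than 119.
So some hash bucket holds at least ⌈119/14⌉ = 9 records.

9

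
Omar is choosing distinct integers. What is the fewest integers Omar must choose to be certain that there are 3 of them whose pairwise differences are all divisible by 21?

Integers whose pairwise differences are multiples of 21 are exactly those sharing a remainder mod 21. The 21 residue classes mod 21 are the pigeonholes.
With 42 integers one could put 2 in each residue class and have no class reach 3.
The 43rd integer pushes some class to 3, so 21·2 + 1 = 43.

43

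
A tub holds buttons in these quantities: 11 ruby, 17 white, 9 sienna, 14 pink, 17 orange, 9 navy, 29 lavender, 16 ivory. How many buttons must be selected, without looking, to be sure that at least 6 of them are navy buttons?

119

In the worst case for collecting navy buttons, every non-navy button comes out first.
There are 11 + 17 + 9 + 14 + 17 + 29 + 16 = 113 non-navy buttons altogether.
After those, each further button must be navy, so 113 + 6 = 119 draws guarantee 6 navy buttons.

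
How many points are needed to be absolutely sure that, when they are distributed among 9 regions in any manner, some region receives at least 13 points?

109

With 108 points one could put exactly 12 in each of the 9 regions, and no region would reach 13.
By pigeonhole, one more point must land in a region that already has 12, giving it 13.
So 9 × 12 + 1 = 109 points are required.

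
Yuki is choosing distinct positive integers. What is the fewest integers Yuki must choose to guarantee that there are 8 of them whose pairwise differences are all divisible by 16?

Integers whose pairwise differences are multiples of 16 are exactly those sharing a remainder mod 16. The 16 residue classes mod 16 are the pigeonholes.
With 112 integers one could put 7 in each residue class and have no class reach 8.
The 113th integer pushes some class to 8, so 16·7 + 1 = 113.

113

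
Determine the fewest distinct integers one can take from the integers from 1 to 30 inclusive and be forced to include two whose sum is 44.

Two chosen integers sum to 44 exactly when both halves of some pair {x, 44−x} with 14 ≤ x ≤ 44−x ≤ 30 are chosen — 8 such pairs.
The remaining 14 elements (those with no distinct partner in range) can never complete a 44-sum, so the worst case takes all of them and one from each pair: 14 + 8 = 22.
Pigeonhole: the 23rd integer has to be the second member of some pair, so 22 + 1 = 23.

23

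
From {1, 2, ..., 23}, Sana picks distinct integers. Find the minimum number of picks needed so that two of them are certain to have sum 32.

17

A set avoiding the sum 32 can contain at most one of each pair {x, 32−x}, plus the 9 elements whose complement lies outside the range or equal to its own complement.
The integers 1, …, 16 (16 of them) are such a set: any two sum to at least 1+2 = 3 and at most 15+16 = 31 < 32.
By pigeonhole, any 17th integer completes one of the 7 pairs, so 17 choices force a sum of 32.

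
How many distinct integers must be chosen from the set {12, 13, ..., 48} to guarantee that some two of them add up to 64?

Two chosen integers sum to 64 exactly when both halves of some pair {x, 64−x} with 16 ≤ x ≤ 64−x ≤ 48 are chosen — 16 such pairs.
The remaining 5 elements (those with no distinct partner in range) can never complete a 64-sum, so the worst case takes all of them and one from each pair: 5 + 16 = 21.
Pigeonhole: the 22nd integer has to be the second member of some pair, so 21 + 1 = 22.

22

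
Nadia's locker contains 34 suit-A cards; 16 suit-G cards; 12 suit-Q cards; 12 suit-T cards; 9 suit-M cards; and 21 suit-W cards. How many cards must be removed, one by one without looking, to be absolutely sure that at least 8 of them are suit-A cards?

In the worst case for collecting suit-A cards, every non-suit-A card comes out first.
There are 16 + 12 + 12 + 9 + 21 = 70 non-suit-A cards altogether.
After those, each further card must be suit-A, so 70 + 8 = 78 draws guarantee 8 suit-A cards.

78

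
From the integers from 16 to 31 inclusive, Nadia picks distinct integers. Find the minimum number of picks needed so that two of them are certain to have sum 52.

A set avoiding the sum 52 can contain at most one of each pair {x, 52−x}, plus the 6 elements whose complement lies outside the range or equal to its own complement.
The integers 16, …, 26 (11 of them) are such a set: any two sum to at least 16+17 = 33 and at most 25+26 = 51 < 52.
By pigeonhole, any 12th integer completes one of the 5 pairs, so 12 choices force a sum of 52.

12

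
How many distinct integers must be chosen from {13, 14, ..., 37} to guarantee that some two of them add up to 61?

Two chosen integers sum to 61 exactly when both halves of some pair {x, 61−x} with 24 ≤ x ≤ 61−x ≤ 37 are chosen — 7 such pairs.
The remaining 11 elements (those with no distinct partner in range) can never complete a 61-sum, so the worst case takes all of them and one from each pair: 11 + 7 = 18.
By pigeonhole, the 19th integer has to be the second member of some pair, so 18 + 1 = 19.

19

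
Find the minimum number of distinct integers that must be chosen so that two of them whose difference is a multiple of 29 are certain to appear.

30

Integers whose pairwise differences are multiples of 29 are exactly those sharing a remainder mod 29. The 29 residue classes mod 29 are the pigeonholes.
With 29 integers one could put 1 in each residue class and have no class reach 2.
The 30th integer pushes some class to 2, so 29·1 + 1 = 30.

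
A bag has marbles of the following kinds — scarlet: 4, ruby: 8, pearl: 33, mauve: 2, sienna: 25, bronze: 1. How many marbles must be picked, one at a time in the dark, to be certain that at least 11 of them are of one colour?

36

Put each drawn marble into a box by colour. The largest draw with every box below 11 takes min(count, 10) from each colour; colours with fewer than 10 contribute all they have.
Σ min(cᵢ, 10) = 4 + 8 + 10 + 2 + 10 + 1 = 35.
Draw number 35 + 1 = 36 must push one box to 11.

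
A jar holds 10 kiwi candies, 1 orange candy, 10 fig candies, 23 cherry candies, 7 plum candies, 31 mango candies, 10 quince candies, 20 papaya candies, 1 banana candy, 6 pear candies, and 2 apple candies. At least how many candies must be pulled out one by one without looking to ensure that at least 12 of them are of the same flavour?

81

An adversary could hand out at most 11 candies per flavour (8 flavours run out sooner): 10 + 1 + 10 + 11 + 7 + 11 + 10 + 11 + 1 + 6 + 2 = 80 candies and still no flavour has 12.
One more candy lands in a flavour already at 11, so 81 draws are enough and 80 are not.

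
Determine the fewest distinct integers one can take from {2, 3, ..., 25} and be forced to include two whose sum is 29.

14

A set avoiding the sum 29 can contain at most one of each pair {x, 29−x}, plus the 2 elements whose complement lies outside the range.
The integers 2, …, 14 (13 of them) are such a set: any two sum to at least 2+3 = 5 and at most 13+14 = 27 < 29.
By the pigeonhole principle, any 14th integer completes one of the 11 pairs, so 14 choices force a sum of 29.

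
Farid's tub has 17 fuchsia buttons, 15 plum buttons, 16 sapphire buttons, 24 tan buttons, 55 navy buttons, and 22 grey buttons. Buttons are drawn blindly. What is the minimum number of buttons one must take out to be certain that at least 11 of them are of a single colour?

61

An adversary could hand out at most 10 buttons per colour: 10 + 10 + 10 + 10 + 10 + 10 = 60 buttons and still no colour has 11.
Pigeonhole: one more button lands in a colour already at 10, so 61 draws are enough and 60 are not.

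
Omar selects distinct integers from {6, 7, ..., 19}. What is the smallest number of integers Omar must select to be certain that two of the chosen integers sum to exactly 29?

10

Group the elements by complementary pair {x, 29−x}: {10,19}, {11,18}, {12,17}, …, giving 5 two-element pairs and 4 integers whose partner 29−x falls outside [6,19].
Treating each of those 9 groups as a pigeonhole, one can pick one integer per group — 9 integers — with no two summing to 29.
The 10th integer lands in an occupied pair, forcing a sum of 29.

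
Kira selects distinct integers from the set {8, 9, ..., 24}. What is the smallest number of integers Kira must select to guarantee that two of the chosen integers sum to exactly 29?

A set avoiding the sum 29 can contain at most one of each pair {x, 29−x}, plus the 3 elements whose complement lies outside the range.
The integers 15, …, 24 (10 of them) are such a set: any two sum to at least 15+16 = 31 > 29.
Any 11th integer completes one of the 7 pairs, so 11 choices force a sum of 29.

11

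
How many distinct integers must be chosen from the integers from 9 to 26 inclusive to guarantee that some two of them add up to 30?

13

A set avoiding the sum 30 can contain at most one of each pair {x, 30−x}, plus the 6 elements whose complement lies outside the range or equal to its own complement.
The integers 15, …, 26 (12 of them) are such a set: any two sum to at least 15+16 = 31 > 30.
By the pigeonhole principle, any 13th integer completes one of the 6 pairs, so 13 choices force a sum of 30.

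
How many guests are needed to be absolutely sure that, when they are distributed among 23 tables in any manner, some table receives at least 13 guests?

With 276 guests one could put exactly 12 in each of the 23 tables, and no table would reach 13.
One more guest must land in a table that already has 12, giving it 13.
So 23 × 12 + 1 = 277 guests are required.

277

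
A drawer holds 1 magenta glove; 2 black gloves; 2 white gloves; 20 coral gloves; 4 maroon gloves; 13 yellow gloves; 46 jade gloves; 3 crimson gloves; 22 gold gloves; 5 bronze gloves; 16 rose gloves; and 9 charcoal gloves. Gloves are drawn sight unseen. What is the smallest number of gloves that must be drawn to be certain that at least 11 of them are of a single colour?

77

Pigeonhole: put each drawn glove into a box by colour. The largest draw with every box below 11 takes min(count, 10) from each colour; colours with fewer than 10 contribute all they have.
Σ min(cᵢ, 10) = 1 + 2 + 2 + 10 + 4 + 10 + 10 + 3 + 10 + 5 + 10 + 9 = 76.
Draw number 76 + 1 = 77 must push one box to 11.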